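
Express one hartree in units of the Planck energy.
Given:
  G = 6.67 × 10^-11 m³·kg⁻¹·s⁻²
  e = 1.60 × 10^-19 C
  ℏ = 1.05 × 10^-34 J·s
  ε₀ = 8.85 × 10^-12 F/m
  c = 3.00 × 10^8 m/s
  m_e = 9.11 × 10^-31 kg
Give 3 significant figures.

hartree: E_h = m_e e⁴/(4πε₀ℏ)² = 4.38 × 10^-18 J
Planck energy: E_P = √(ℏc⁵/G) = 1.96 × 10^9 J
ratio = 4.38 × 10^-18 / 1.96 × 10^9 = 2.24 × 10^-27

2.24 × 10^-27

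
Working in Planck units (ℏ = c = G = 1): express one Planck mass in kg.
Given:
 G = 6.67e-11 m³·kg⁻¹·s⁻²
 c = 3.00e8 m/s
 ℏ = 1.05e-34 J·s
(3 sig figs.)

2.17e-8 kg

Dimensional analysis gives m_P = √(ℏc/G).
  = √(4.72e-16)
  = 2.17e-8 kg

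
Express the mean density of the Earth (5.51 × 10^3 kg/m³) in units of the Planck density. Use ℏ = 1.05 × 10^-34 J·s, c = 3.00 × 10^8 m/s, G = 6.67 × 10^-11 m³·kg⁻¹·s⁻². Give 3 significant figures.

1.06 × 10^-93

Planck density: ρ_P = c⁵/(ℏG²) = 5.20 × 10^96 kg/m³.
5.51 × 10^3 / 5.20 × 10^96 = 1.06 × 10^-93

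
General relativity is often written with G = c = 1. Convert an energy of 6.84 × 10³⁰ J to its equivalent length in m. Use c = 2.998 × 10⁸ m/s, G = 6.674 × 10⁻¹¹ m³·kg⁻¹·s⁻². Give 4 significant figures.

Energy → length via G/c⁴.
6.84 × 10³⁰ J × (G/c⁴) = 5.651 × 10⁻¹⁴ m

5.651 × 10⁻¹⁴ m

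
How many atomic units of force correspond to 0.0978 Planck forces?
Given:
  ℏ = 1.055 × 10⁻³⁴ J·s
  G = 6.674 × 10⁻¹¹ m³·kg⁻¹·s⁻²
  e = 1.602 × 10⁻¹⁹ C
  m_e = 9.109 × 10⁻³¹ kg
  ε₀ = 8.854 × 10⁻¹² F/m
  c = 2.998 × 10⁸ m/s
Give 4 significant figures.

Planck force: F_P = c⁴/G = 1.210 × 10⁴⁴ N
atomic unit of force: F_au = E_h/a₀ = m_e²e⁶/((4πε₀)³ℏ⁴) = 8.220 × 10⁻⁸ N
0.0978 × 1.210 × 10⁴⁴ / 8.220 × 10⁻⁸ = 1.440 × 10⁵⁰

1.440 × 10⁵⁰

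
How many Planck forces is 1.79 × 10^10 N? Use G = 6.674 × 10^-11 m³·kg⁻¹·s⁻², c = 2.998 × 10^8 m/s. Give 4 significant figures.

1.479 × 10^-34

Planck force: F_P = c⁴/G = 1.210 × 10^44 N.
1.79 × 10^10 / 1.210 × 10^44 = 1.479 × 10^-34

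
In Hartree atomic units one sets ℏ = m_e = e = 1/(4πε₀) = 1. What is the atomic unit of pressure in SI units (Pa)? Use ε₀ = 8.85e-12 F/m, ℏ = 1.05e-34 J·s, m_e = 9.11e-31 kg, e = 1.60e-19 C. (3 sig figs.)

3.01e13 Pa

P_au = E_h/a₀³ = m_e⁴e¹⁰/((4πε₀)⁵ℏ⁸)
E_h = 4.38e-18 J
a₀ = 5.26e-11 m
E_h/a₀³ = 3.01e13 Pa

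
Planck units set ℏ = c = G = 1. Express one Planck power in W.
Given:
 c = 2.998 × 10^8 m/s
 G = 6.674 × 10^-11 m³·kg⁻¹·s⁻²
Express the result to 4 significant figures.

3.629 × 10^52 W

Dimensional analysis gives P_P = c⁵/G.
  = 2.422 × 10^42 / 6.674 × 10^-11
  = 3.629 × 10^52 W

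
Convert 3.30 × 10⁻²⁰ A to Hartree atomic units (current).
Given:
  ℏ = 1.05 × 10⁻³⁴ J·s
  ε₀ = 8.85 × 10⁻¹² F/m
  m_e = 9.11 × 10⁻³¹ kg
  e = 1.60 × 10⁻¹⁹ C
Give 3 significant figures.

atomic unit of electric current: I_au = e E_h/ℏ = m_e e⁵/((4πε₀)²ℏ³) = 6.67 × 10⁻³ A.
3.30 × 10⁻²⁰ / 6.67 × 10⁻³ = 4.95 × 10⁻¹⁸

4.95 × 10⁻¹⁸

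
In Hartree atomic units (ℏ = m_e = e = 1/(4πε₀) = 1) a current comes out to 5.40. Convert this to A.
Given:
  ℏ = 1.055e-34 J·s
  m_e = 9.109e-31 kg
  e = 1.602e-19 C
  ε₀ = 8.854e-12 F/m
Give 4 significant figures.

0.03570 A

One atomic unit of electric current: I_au = e E_h/ℏ = m_e e⁵/((4πε₀)²ℏ³) = 6.612e-3 A.
5.40 × 6.612e-3 A = 0.03570 A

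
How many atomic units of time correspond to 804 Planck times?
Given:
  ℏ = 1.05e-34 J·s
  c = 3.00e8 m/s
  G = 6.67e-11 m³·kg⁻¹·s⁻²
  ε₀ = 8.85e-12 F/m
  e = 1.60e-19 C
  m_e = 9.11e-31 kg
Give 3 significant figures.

1.80e-24

Planck time: t_P = √(ℏG/c⁵) = 5.37e-44 s
atomic unit of time: τ_au = (4πε₀)²ℏ³/(m_e e⁴) = 2.40e-17 s
804 × 5.37e-44 / 2.40e-17 = 1.80e-24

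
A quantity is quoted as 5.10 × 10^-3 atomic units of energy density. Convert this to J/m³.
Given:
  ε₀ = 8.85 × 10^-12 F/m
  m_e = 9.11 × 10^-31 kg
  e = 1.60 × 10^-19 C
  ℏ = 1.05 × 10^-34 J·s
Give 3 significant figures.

One atomic unit of energy density: u_au = E_h/a₀³ = m_e⁴e¹⁰/((4πε₀)⁵ℏ⁸) = 3.01 × 10^13 J/m³.
5.10 × 10^-3 × 3.01 × 10^13 J/m³ = 1.54 × 10^11 J/m³

1.54 × 10^11 J/m³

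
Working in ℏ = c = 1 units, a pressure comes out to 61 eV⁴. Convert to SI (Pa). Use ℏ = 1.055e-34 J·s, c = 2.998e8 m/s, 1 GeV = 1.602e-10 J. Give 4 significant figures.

Pressure is [E]/[L]³ = [E]⁴/(ℏc)³.
1 GeV⁴ → 1/(ℏc)³ × (1 GeV in J)⁴ = 2.082e37 Pa.
Convert the energy scale: 61 eV⁴ = 6.10e-35 GeV⁴.
Result: 6.10e-35 × 2.082e37 = 1.270e3 Pa.

1.270e3 Pa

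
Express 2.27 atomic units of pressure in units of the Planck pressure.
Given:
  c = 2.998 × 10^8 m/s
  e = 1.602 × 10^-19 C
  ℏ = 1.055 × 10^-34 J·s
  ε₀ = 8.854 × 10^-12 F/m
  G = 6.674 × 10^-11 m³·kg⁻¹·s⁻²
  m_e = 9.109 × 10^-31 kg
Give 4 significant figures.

1.435 × 10^-100

atomic unit of pressure: P_au = E_h/a₀³ = m_e⁴e¹⁰/((4πε₀)⁵ℏ⁸) = 2.929 × 10^13 Pa
Planck pressure: p_P = c⁷/(ℏG²) = 4.632 × 10^113 Pa
2.27 × 2.929 × 10^13 / 4.632 × 10^113 = 1.435 × 10^-100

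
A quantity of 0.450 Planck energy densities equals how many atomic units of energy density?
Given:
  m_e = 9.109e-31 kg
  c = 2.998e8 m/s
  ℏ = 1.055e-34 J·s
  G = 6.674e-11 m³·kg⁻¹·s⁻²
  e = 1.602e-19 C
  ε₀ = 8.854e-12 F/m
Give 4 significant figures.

Planck energy density: u_P = c⁷/(ℏG²) = 4.632e113 J/m³
atomic unit of energy density: u_au = E_h/a₀³ = m_e⁴e¹⁰/((4πε₀)⁵ℏ⁸) = 2.929e13 J/m³
0.450 × 4.632e113 / 2.929e13 = 7.117e99

7.117e99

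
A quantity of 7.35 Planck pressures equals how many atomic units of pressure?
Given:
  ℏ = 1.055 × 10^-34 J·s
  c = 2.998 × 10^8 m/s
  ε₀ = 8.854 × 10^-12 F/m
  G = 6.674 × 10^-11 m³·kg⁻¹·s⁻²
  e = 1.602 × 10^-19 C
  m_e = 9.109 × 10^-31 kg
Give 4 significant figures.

Planck pressure: p_P = c⁷/(ℏG²) = 4.632 × 10^113 Pa
atomic unit of pressure: P_au = E_h/a₀³ = m_e⁴e¹⁰/((4πε₀)⁵ℏ⁸) = 2.929 × 10^13 Pa
7.35 × 4.632 × 10^113 / 2.929 × 10^13 = 1.162 × 10^101

1.162 × 10^101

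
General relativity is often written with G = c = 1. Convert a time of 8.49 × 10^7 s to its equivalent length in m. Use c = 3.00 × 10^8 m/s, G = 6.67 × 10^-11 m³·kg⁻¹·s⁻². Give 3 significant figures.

Time → length via c.
8.49 × 10^7 s × (c) = 2.55 × 10^16 m

2.55 × 10^16 m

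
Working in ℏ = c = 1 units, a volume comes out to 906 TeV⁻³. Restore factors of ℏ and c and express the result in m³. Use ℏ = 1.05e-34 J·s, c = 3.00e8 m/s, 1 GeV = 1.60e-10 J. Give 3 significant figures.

6.91e-54 m³

Volume is [L]³ = [E]⁻³·(ℏc)³.
1 GeV⁻³ → (ℏc)³ × (1 GeV in J)⁻³ = 7.63e-48 m³.
Convert the energy scale: 906 TeV⁻³ = 9.06e-7 GeV⁻³.
Result: 9.06e-7 × 7.63e-48 = 6.91e-54 m³.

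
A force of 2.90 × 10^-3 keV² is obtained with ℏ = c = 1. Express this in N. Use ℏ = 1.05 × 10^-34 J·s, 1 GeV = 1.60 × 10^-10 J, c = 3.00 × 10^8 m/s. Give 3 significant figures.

Force is [E]/[L] = [E]²/(ℏc); restore (ℏc)⁻¹.
1 GeV² → 1/(ℏc) × (1 GeV in J)² = 8.13 × 10^5 N.
Convert the energy scale: 2.90 × 10^-3 keV² = 2.90 × 10^-15 GeV².
Result: 2.90 × 10^-15 × 8.13 × 10^5 = 2.36 × 10^-9 N.

2.36 × 10^-9 N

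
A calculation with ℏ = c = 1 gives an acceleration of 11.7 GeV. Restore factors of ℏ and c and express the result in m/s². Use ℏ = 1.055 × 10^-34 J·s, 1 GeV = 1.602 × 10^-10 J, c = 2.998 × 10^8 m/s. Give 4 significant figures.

5.326 × 10^33 m/s²

Acceleration is [L]/[T]² = c·[E]/ℏ.
1 GeV → c/ℏ × (1 GeV in J) = 4.552 × 10^32 m/s².
Result: 11.7 × 4.552 × 10^32 = 5.326 × 10^33 m/s².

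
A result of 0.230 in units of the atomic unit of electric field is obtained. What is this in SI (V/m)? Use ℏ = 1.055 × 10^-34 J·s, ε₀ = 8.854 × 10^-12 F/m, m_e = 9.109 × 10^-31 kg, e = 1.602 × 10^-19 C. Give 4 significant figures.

1.180 × 10^11 V/m

One atomic unit of electric field: E_au = E_h/(e a₀) = m_e²e⁵/((4πε₀)³ℏ⁴) = 5.131 × 10^11 V/m.
0.230 × 5.131 × 10^11 V/m = 1.180 × 10^11 V/m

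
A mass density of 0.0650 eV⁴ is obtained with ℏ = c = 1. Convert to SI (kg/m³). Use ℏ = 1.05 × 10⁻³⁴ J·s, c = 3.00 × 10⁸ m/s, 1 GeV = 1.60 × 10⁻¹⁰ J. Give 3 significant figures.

Mass density is [E]/(c²[L]³) = [E]⁴/(ℏ³c⁵).
1 GeV⁴ → 1/(ℏ³c⁵) × (1 GeV in J)⁴ = 2.33 × 10²⁰ kg/m³.
Convert the energy scale: 0.0650 eV⁴ = 6.50 × 10⁻³⁸ GeV⁴.
Result: 6.50 × 10⁻³⁸ × 2.33 × 10²⁰ = 1.51 × 10⁻¹⁷ kg/m³.

1.51 × 10⁻¹⁷ kg/m³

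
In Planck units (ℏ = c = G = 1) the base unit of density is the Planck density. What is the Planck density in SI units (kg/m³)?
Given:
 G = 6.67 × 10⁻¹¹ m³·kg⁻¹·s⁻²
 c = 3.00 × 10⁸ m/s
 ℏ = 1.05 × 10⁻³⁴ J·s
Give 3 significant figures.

5.20 × 10⁹⁶ kg/m³

ρ_P = c⁵/(ℏG²)
  = 2.43 × 10⁴² / 4.67 × 10⁻⁵⁵
  = 5.20 × 10⁹⁶ kg/m³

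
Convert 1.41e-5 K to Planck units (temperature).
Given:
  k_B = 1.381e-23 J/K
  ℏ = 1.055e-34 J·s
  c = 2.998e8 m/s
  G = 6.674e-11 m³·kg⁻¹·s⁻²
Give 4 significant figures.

Planck temperature: T_P = √(ℏc⁵/G) / k_B = 1.417e32 K.
1.41e-5 / 1.417e32 = 9.952e-38

9.952e-38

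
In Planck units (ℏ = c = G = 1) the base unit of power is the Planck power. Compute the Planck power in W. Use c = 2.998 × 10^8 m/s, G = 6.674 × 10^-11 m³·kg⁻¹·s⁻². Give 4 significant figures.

P_P = c⁵/G
  = 2.422 × 10^42 / 6.674 × 10^-11
  = 3.629 × 10^52 W

3.629 × 10^52 W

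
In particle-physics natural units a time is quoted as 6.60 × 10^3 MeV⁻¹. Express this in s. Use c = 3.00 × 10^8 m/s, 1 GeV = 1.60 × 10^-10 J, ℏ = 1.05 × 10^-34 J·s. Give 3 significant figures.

A time is [E]⁻¹ in ℏ=c=1; restore one factor of ℏ.
1 GeV⁻¹ → ℏ × (1 GeV in J)⁻¹ = 6.56 × 10^-25 s.
Convert the energy scale: 6.60 × 10^3 MeV⁻¹ = 6.60 × 10^6 GeV⁻¹.
Result: 6.60 × 10^6 × 6.56 × 10^-25 = 4.33 × 10^-18 s.

4.33 × 10^-18 s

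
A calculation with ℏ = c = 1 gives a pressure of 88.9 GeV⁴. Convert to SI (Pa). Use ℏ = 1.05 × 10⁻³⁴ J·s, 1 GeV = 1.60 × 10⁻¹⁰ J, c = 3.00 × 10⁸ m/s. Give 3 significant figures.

Pressure is [E]/[L]³ = [E]⁴/(ℏc)³.
1 GeV⁴ → 1/(ℏc)³ × (1 GeV in J)⁴ = 2.10 × 10³⁷ Pa.
Result: 88.9 × 2.10 × 10³⁷ = 1.86 × 10³⁹ Pa.

1.86 × 10³⁹ Pa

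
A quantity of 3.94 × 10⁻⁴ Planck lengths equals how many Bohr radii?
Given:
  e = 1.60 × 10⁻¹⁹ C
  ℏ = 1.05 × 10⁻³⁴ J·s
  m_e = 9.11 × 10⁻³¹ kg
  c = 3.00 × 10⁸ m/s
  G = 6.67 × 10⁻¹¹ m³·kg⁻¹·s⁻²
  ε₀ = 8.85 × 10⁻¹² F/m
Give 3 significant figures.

1.21 × 10⁻²⁸

Planck length: ℓ_P = √(ℏG/c³) = 1.61 × 10⁻³⁵ m
Bohr radius: a₀ = 4πε₀ℏ²/(m_e e²) = 5.26 × 10⁻¹¹ m
3.94 × 10⁻⁴ × 1.61 × 10⁻³⁵ / 5.26 × 10⁻¹¹ = 1.21 × 10⁻²⁸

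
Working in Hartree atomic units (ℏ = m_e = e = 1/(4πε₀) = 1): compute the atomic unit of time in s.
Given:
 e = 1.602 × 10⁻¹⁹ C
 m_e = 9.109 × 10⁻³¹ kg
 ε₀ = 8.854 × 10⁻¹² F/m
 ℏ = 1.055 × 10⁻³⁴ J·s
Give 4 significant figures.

From ℏ = m_e = e = 1/(4πε₀) = 1 the time scale is τ_au = (4πε₀)²ℏ³/(m_e e⁴).
E_h = 4.354 × 10⁻¹⁸ J
ℏ/E_h = 2.423 × 10⁻¹⁷ s

2.423 × 10⁻¹⁷ s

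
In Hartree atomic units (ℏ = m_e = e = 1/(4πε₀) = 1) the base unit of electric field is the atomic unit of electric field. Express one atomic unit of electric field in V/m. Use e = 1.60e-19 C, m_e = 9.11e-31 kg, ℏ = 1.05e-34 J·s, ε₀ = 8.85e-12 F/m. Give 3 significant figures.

5.20e11 V/m

E_au = E_h/(e a₀) = m_e²e⁵/((4πε₀)³ℏ⁴)
E_h = 4.38e-18 J
a₀ = 5.26e-11 m
E_h/(e·a₀) = 5.20e11 V/m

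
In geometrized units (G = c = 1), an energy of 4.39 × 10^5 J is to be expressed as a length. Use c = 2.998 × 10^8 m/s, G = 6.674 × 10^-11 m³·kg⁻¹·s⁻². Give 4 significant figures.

3.627 × 10^-39 m

Energy → length via G/c⁴.
4.39 × 10^5 J × (G/c⁴) = 3.627 × 10^-39 m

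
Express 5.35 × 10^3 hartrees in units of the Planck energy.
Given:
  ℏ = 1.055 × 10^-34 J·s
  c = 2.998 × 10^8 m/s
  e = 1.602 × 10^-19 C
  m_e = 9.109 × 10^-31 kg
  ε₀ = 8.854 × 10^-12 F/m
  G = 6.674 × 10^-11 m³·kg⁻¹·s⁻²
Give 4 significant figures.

hartree: E_h = m_e e⁴/(4πε₀ℏ)² = 4.354 × 10^-18 J
Planck energy: E_P = √(ℏc⁵/G) = 1.957 × 10^9 J
5.35 × 10^3 × 4.354 × 10^-18 / 1.957 × 10^9 = 1.191 × 10^-23

1.191 × 10^-23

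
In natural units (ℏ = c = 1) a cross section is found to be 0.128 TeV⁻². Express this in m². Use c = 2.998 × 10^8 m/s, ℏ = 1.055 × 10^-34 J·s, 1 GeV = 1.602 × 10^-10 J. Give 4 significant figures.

Area is [L]² = [E]⁻²·(ℏc)²; restore (ℏc)².
1 GeV⁻² → (ℏc)² × (1 GeV in J)⁻² = 3.898 × 10^-32 m².
Convert the energy scale: 0.128 TeV⁻² = 1.28 × 10^-7 GeV⁻².
Result: 1.28 × 10^-7 × 3.898 × 10^-32 = 4.989 × 10^-39 m².

4.989 × 10^-39 m²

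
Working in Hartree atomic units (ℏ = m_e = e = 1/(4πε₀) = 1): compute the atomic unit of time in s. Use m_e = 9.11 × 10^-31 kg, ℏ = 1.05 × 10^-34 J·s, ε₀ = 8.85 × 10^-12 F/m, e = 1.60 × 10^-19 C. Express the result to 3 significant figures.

2.40 × 10^-17 s

From ℏ = m_e = e = 1/(4πε₀) = 1 the time scale is τ_au = (4πε₀)²ℏ³/(m_e e⁴).
E_h = 4.38 × 10^-18 J
ℏ/E_h = 2.40 × 10^-17 s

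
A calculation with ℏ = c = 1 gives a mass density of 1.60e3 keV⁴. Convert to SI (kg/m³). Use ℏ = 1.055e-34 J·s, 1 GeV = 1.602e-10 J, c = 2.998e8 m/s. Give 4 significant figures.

Mass density is [E]/(c²[L]³) = [E]⁴/(ℏ³c⁵).
1 GeV⁴ → 1/(ℏ³c⁵) × (1 GeV in J)⁴ = 2.316e20 kg/m³.
Convert the energy scale: 1.60e3 keV⁴ = 1.60e-21 GeV⁴.
Result: 1.60e-21 × 2.316e20 = 0.3706 kg/m³.

0.3706 kg/m³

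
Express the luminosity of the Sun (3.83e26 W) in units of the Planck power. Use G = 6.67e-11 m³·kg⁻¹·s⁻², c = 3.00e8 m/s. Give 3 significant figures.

Planck power: P_P = c⁵/G = 3.64e52 W.
3.83e26 / 3.64e52 = 1.05e-26

1.05e-26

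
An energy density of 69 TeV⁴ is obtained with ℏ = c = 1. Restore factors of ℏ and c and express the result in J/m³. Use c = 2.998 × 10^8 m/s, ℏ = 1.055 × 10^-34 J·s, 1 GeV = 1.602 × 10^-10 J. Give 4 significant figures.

[E]/[L]³ = [E]⁴/(ℏc)³; restore (ℏc)⁻³.
1 GeV⁴ → 1/(ℏc)³ × (1 GeV in J)⁴ = 2.082 × 10^37 J/m³.
Convert the energy scale: 69 TeV⁴ = 6.90 × 10^13 GeV⁴.
Result: 6.90 × 10^13 × 2.082 × 10^37 = 1.436 × 10^51 J/m³.

1.436 × 10^51 J/m³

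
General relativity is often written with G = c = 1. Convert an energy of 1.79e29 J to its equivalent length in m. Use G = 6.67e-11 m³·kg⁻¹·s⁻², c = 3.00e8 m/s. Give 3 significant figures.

1.47e-15 m

Energy → length via G/c⁴.
1.79e29 J × (G/c⁴) = 1.47e-15 m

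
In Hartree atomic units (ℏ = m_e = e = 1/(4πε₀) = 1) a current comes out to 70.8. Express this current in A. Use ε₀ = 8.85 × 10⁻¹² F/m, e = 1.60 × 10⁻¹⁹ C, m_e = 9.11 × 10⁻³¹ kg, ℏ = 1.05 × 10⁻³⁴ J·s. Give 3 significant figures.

0.472 A

One atomic unit of electric current: I_au = e E_h/ℏ = m_e e⁵/((4πε₀)²ℏ³) = 6.67 × 10⁻³ A.
70.8 × 6.67 × 10⁻³ A = 0.472 A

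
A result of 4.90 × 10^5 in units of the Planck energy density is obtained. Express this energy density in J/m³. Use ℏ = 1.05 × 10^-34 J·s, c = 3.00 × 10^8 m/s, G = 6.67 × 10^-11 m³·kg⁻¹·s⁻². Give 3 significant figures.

One Planck energy density: u_P = c⁷/(ℏG²) = 4.68 × 10^113 J/m³.
4.90 × 10^5 × 4.68 × 10^113 J/m³ = 2.29 × 10^119 J/m³

2.29 × 10^119 J/m³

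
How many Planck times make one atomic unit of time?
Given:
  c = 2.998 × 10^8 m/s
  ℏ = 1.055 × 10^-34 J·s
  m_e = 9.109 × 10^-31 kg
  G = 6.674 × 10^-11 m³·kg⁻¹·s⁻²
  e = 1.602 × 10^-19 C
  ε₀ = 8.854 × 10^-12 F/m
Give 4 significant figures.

atomic unit of time: τ_au = (4πε₀)²ℏ³/(m_e e⁴) = 2.423 × 10^-17 s
Planck time: t_P = √(ℏG/c⁵) = 5.392 × 10^-44 s
ratio = 2.423 × 10^-17 / 5.392 × 10^-44 = 4.494 × 10^26

4.494 × 10^26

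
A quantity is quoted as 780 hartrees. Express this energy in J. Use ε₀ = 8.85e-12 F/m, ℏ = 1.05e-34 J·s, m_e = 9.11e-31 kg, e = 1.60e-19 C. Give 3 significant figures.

One hartree: E_h = m_e e⁴/(4πε₀ℏ)² = 4.38e-18 J.
780 × 4.38e-18 J = 3.42e-15 J

3.42e-15 J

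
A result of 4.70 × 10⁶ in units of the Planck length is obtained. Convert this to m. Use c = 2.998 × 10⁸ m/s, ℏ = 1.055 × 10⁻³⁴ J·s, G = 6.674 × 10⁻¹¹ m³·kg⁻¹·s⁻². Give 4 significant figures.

One Planck length: ℓ_P = √(ℏG/c³) = 1.616 × 10⁻³⁵ m.
4.70 × 10⁶ × 1.616 × 10⁻³⁵ m = 7.597 × 10⁻²⁹ m

7.597 × 10⁻²⁹ m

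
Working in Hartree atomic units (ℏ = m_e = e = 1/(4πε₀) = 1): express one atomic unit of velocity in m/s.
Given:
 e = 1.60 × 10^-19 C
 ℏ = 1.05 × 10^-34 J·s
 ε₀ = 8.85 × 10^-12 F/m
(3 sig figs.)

2.19 × 10^6 m/s

The unique combination of the constants set to 1 with dimensions of velocity is v_au = e²/(4πε₀ℏ).
  = 2.56 × 10^-38 / 1.17 × 10^-44
  = 2.19 × 10^6 m/s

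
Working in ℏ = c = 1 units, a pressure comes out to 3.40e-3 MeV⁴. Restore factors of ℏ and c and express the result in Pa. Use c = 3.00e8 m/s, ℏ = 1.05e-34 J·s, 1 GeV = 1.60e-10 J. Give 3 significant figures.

7.13e22 Pa

Pressure is [E]/[L]³ = [E]⁴/(ℏc)³.
1 GeV⁴ → 1/(ℏc)³ × (1 GeV in J)⁴ = 2.10e37 Pa.
Convert the energy scale: 3.40e-3 MeV⁴ = 3.40e-15 GeV⁴.
Result: 3.40e-15 × 2.10e37 = 7.13e22 Pa.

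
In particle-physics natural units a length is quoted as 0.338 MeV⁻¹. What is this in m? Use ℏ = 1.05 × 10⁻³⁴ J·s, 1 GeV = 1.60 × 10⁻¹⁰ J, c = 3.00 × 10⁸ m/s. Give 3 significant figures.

A length is [E]⁻¹ in ℏ=c=1; restore one factor of ℏc.
1 GeV⁻¹ → ℏc × (1 GeV in J)⁻¹ = 1.97 × 10⁻¹⁶ m.
Convert the energy scale: 0.338 MeV⁻¹ = 338 GeV⁻¹.
Result: 338 × 1.97 × 10⁻¹⁶ = 6.65 × 10⁻¹⁴ m.

6.65 × 10⁻¹⁴ m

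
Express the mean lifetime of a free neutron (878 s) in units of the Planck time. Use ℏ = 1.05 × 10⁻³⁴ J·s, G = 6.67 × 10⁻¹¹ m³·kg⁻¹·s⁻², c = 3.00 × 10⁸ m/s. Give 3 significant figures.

1.64 × 10⁴⁶

Planck time: t_P = √(ℏG/c⁵) = 5.37 × 10⁻⁴⁴ s.
878 / 5.37 × 10⁻⁴⁴ = 1.64 × 10⁴⁶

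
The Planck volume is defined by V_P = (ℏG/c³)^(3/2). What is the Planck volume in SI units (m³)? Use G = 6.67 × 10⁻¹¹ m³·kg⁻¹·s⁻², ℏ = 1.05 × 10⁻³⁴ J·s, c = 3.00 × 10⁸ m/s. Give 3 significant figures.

V_P = (ℏG/c³)^(3/2)
  = √(1.75 × 10⁻²⁰⁹)
  = 4.18 × 10⁻¹⁰⁵ m³

4.18 × 10⁻¹⁰⁵ m³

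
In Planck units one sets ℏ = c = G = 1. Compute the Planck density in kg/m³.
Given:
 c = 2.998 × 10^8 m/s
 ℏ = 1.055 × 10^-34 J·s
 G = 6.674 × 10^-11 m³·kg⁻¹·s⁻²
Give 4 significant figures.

ρ_P = c⁵/(ℏG²)
  = 2.422 × 10^42 / 4.699 × 10^-55
  = 5.154 × 10^96 kg/m³

5.154 × 10^96 kg/m³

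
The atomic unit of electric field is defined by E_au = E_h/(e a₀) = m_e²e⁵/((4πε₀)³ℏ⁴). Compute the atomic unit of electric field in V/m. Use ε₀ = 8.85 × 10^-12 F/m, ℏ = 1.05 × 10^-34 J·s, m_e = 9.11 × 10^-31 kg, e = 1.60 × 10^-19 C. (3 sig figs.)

5.20 × 10^11 V/m

E_au = E_h/(e a₀) = m_e²e⁵/((4πε₀)³ℏ⁴)
E_h = 4.38 × 10^-18 J
a₀ = 5.26 × 10^-11 m
E_h/(e·a₀) = 5.20 × 10^11 V/m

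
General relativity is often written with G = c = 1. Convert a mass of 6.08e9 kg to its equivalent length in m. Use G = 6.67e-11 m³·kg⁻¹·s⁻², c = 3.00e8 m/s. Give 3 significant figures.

4.51e-18 m

In G = c = 1 units mass has dimensions of length; the conversion factor is G/c².
6.08e9 kg × (G/c²) = 4.51e-18 m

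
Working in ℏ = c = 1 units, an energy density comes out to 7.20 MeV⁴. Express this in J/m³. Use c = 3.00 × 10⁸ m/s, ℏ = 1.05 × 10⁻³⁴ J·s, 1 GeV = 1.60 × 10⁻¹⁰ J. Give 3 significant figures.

1.51 × 10²⁶ J/m³

[E]/[L]³ = [E]⁴/(ℏc)³; restore (ℏc)⁻³.
1 GeV⁴ → 1/(ℏc)³ × (1 GeV in J)⁴ = 2.10 × 10³⁷ J/m³.
Convert the energy scale: 7.20 MeV⁴ = 7.20 × 10⁻¹² GeV⁴.
Result: 7.20 × 10⁻¹² × 2.10 × 10³⁷ = 1.51 × 10²⁶ J/m³.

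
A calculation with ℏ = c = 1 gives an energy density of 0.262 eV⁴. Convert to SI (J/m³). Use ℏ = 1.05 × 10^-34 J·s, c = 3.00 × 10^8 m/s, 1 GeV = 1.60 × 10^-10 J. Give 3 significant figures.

5.49 J/m³

[E]/[L]³ = [E]⁴/(ℏc)³; restore (ℏc)⁻³.
1 GeV⁴ → 1/(ℏc)³ × (1 GeV in J)⁴ = 2.10 × 10^37 J/m³.
Convert the energy scale: 0.262 eV⁴ = 2.62 × 10^-37 GeV⁴.
Result: 2.62 × 10^-37 × 2.10 × 10^37 = 5.49 J/m³.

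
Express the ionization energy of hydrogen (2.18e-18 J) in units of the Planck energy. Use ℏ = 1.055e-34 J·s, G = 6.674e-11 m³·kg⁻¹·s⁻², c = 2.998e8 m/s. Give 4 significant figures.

1.114e-27

Planck energy: E_P = √(ℏc⁵/G) = 1.957e9 J.
2.18e-18 / 1.957e9 = 1.114e-27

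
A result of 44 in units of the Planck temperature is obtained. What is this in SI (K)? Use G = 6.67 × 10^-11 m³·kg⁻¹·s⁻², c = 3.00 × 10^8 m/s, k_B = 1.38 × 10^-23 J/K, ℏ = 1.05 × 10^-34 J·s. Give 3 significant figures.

6.24 × 10^33 K

One Planck temperature: T_P = √(ℏc⁵/G) / k_B = 1.42 × 10^32 K.
44 × 1.42 × 10^32 K = 6.24 × 10^33 K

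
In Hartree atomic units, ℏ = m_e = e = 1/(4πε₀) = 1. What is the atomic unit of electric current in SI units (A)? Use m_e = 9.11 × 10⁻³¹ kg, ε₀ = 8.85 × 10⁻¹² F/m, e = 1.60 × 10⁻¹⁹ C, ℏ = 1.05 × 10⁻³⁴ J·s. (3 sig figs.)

6.67 × 10⁻³ A

The unique combination of the constants set to 1 with dimensions of current is I_au = e E_h/ℏ = m_e e⁵/((4πε₀)²ℏ³).
E_h = 4.38 × 10⁻¹⁸ J
e·E_h/ℏ = 6.67 × 10⁻³ A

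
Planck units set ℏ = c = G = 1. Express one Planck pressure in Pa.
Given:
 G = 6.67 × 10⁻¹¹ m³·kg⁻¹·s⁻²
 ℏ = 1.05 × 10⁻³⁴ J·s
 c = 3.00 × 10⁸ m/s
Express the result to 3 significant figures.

4.68 × 10¹¹³ Pa

The unique combination of the constants set to 1 with dimensions of pressure is p_P = c⁷/(ℏG²).
  = 2.19 × 10⁵⁹ / 4.67 × 10⁻⁵⁵
  = 4.68 × 10¹¹³ Pa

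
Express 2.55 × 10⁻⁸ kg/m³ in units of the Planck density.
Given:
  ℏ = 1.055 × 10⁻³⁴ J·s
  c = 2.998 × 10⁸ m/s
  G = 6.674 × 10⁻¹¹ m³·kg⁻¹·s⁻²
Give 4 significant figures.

Planck density: ρ_P = c⁵/(ℏG²) = 5.154 × 10⁹⁶ kg/m³.
2.55 × 10⁻⁸ / 5.154 × 10⁹⁶ = 4.948 × 10⁻¹⁰⁵

4.948 × 10⁻¹⁰⁵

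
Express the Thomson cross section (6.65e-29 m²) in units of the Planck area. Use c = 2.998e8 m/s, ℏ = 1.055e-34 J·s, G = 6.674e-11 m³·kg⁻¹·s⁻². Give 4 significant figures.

Planck area: A_P = ℏG/c³ = 2.613e-70 m².
6.65e-29 / 2.613e-70 = 2.545e41

2.545e41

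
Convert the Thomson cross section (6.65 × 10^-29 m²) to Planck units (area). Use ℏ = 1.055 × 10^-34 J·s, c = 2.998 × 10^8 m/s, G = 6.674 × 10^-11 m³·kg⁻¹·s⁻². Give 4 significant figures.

2.545 × 10^41

Planck area: A_P = ℏG/c³ = 2.613 × 10^-70 m².
6.65 × 10^-29 / 2.613 × 10^-70 = 2.545 × 10^41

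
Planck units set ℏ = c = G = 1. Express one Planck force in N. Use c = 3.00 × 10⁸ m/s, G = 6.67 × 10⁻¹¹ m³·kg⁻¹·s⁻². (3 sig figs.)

Dimensional analysis gives F_P = c⁴/G.
  = 8.10 × 10³³ / 6.67 × 10⁻¹¹
  = 1.21 × 10⁴⁴ N

1.21 × 10⁴⁴ N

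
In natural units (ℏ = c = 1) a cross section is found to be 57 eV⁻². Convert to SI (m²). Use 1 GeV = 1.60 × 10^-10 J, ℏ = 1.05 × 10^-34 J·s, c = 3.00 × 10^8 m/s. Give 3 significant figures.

2.21 × 10^-12 m²

Area is [L]² = [E]⁻²·(ℏc)²; restore (ℏc)².
1 GeV⁻² → (ℏc)² × (1 GeV in J)⁻² = 3.88 × 10^-32 m².
Convert the energy scale: 57 eV⁻² = 5.70 × 10^19 GeV⁻².
Result: 5.70 × 10^19 × 3.88 × 10^-32 = 2.21 × 10^-12 m².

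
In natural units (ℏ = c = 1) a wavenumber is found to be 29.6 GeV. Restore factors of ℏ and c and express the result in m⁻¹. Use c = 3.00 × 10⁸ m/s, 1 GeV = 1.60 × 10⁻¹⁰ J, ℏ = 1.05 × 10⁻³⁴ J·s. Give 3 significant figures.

Inverse length is [E]/(ℏc).
1 GeV → 1/(ℏc) × (1 GeV in J) = 5.08 × 10¹⁵ m⁻¹.
Result: 29.6 × 5.08 × 10¹⁵ = 1.50 × 10¹⁷ m⁻¹.

1.50 × 10¹⁷ m⁻¹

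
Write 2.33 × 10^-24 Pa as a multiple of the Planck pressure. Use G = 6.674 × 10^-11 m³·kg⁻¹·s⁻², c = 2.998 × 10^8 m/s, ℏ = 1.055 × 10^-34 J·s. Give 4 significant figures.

Planck pressure: p_P = c⁷/(ℏG²) = 4.632 × 10^113 Pa.
2.33 × 10^-24 / 4.632 × 10^113 = 5.030 × 10^-138

5.030 × 10^-138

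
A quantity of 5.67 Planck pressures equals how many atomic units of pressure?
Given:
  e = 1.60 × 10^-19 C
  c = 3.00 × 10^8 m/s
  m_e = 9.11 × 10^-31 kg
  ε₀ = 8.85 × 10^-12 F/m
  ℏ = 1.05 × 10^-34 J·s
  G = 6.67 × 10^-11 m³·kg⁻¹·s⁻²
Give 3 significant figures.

Planck pressure: p_P = c⁷/(ℏG²) = 4.68 × 10^113 Pa
atomic unit of pressure: P_au = E_h/a₀³ = m_e⁴e¹⁰/((4πε₀)⁵ℏ⁸) = 3.01 × 10^13 Pa
5.67 × 4.68 × 10^113 / 3.01 × 10^13 = 8.81 × 10^100

8.81 × 10^100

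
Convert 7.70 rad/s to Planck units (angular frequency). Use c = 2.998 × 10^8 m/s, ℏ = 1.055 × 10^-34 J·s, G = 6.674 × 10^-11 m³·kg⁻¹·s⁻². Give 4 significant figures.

Planck angular frequency: ω_P = √(c⁵/(ℏG)) = 1.855 × 10^43 rad/s.
7.70 / 1.855 × 10^43 = 4.152 × 10^-43

4.152 × 10^-43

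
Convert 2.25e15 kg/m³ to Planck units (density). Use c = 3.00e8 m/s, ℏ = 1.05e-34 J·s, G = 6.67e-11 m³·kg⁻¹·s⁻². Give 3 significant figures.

4.33e-82

Planck density: ρ_P = c⁵/(ℏG²) = 5.20e96 kg/m³.
2.25e15 / 5.20e96 = 4.33e-82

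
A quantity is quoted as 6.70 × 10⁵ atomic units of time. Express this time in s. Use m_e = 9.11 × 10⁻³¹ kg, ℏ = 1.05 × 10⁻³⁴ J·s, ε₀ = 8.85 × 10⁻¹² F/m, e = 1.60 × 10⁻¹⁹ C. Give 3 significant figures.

1.61 × 10⁻¹¹ s

One atomic unit of time: τ_au = (4πε₀)²ℏ³/(m_e e⁴) = 2.40 × 10⁻¹⁷ s.
6.70 × 10⁵ × 2.40 × 10⁻¹⁷ s = 1.61 × 10⁻¹¹ s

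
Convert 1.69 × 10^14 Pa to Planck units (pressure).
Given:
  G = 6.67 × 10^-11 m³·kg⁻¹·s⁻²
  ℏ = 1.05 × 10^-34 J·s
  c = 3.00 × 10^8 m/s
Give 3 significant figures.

3.61 × 10^-100

Planck pressure: p_P = c⁷/(ℏG²) = 4.68 × 10^113 Pa.
1.69 × 10^14 / 4.68 × 10^113 = 3.61 × 10^-100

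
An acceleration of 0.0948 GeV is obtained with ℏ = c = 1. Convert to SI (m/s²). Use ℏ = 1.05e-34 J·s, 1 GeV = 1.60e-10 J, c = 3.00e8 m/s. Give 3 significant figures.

4.33e31 m/s²

Acceleration is [L]/[T]² = c·[E]/ℏ.
1 GeV → c/ℏ × (1 GeV in J) = 4.57e32 m/s².
Result: 0.0948 × 4.57e32 = 4.33e31 m/s².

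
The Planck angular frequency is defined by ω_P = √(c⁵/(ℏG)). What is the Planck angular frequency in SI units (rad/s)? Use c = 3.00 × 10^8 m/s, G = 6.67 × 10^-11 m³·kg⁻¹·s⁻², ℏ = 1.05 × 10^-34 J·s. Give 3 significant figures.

ω_P = √(c⁵/(ℏG))
  = √(3.47 × 10^86)
  = 1.86 × 10^43 rad/s

1.86 × 10^43 rad/s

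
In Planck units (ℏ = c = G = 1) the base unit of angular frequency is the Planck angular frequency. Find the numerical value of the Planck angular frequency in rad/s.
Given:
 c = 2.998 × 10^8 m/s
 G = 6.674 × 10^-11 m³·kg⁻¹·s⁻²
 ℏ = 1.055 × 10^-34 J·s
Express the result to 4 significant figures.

ω_P = √(c⁵/(ℏG))
  = √(3.440 × 10^86)
  = 1.855 × 10^43 rad/s

1.855 × 10^43 rad/s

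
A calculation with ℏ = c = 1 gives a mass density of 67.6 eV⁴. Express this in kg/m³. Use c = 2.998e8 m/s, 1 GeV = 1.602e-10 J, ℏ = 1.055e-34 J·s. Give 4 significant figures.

Mass density is [E]/(c²[L]³) = [E]⁴/(ℏ³c⁵).
1 GeV⁴ → 1/(ℏ³c⁵) × (1 GeV in J)⁴ = 2.316e20 kg/m³.
Convert the energy scale: 67.6 eV⁴ = 6.76e-35 GeV⁴.
Result: 6.76e-35 × 2.316e20 = 1.566e-14 kg/m³.

1.566e-14 kg/m³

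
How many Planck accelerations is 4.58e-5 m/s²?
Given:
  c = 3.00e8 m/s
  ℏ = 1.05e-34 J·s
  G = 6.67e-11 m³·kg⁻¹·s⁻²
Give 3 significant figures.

Planck acceleration: a_P = √(c⁷/(ℏG)) = 5.59e51 m/s².
4.58e-5 / 5.59e51 = 8.20e-57

8.20e-57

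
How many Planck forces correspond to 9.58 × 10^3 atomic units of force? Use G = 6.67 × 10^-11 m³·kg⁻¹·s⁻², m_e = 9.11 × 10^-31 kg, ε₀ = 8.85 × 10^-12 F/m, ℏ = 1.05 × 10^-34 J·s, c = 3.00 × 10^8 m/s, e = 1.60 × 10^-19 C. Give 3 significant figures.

6.57 × 10^-48

atomic unit of force: F_au = E_h/a₀ = m_e²e⁶/((4πε₀)³ℏ⁴) = 8.33 × 10^-8 N
Planck force: F_P = c⁴/G = 1.21 × 10^44 N
9.58 × 10^3 × 8.33 × 10^-8 / 1.21 × 10^44 = 6.57 × 10^-48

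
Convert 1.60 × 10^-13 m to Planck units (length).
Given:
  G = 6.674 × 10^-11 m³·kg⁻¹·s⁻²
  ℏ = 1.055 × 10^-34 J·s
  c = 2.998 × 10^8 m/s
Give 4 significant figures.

Planck length: ℓ_P = √(ℏG/c³) = 1.616 × 10^-35 m.
1.60 × 10^-13 / 1.616 × 10^-35 = 9.898 × 10^21

9.898 × 10^21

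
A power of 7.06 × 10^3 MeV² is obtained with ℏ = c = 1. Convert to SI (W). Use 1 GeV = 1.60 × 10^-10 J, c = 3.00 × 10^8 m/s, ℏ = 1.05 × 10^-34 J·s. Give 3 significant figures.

1.72 × 10^12 W

Power is [E]/[T] = [E]²/ℏ.
1 GeV² → 1/ℏ × (1 GeV in J)² = 2.44 × 10^14 W.
Convert the energy scale: 7.06 × 10^3 MeV² = 7.06 × 10^-3 GeV².
Result: 7.06 × 10^-3 × 2.44 × 10^14 = 1.72 × 10^12 W.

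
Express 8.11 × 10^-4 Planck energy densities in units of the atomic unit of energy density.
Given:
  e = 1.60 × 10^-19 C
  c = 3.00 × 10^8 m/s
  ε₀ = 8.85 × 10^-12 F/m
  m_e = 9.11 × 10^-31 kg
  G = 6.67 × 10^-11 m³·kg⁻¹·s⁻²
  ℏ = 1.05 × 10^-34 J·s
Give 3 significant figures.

1.26 × 10^97

Planck energy density: u_P = c⁷/(ℏG²) = 4.68 × 10^113 J/m³
atomic unit of energy density: u_au = E_h/a₀³ = m_e⁴e¹⁰/((4πε₀)⁵ℏ⁸) = 3.01 × 10^13 J/m³
8.11 × 10^-4 × 4.68 × 10^113 / 3.01 × 10^13 = 1.26 × 10^97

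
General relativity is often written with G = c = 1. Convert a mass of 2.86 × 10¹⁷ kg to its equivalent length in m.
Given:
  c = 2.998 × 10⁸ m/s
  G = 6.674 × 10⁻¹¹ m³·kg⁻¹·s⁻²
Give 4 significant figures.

In G = c = 1 units mass has dimensions of length; the conversion factor is G/c².
2.86 × 10¹⁷ kg × (G/c²) = 2.124 × 10⁻¹⁰ m

2.124 × 10⁻¹⁰ m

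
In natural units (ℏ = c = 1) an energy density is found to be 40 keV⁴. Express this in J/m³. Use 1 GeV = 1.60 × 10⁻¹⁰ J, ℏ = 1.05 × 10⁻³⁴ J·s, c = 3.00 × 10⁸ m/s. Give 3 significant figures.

[E]/[L]³ = [E]⁴/(ℏc)³; restore (ℏc)⁻³.
1 GeV⁴ → 1/(ℏc)³ × (1 GeV in J)⁴ = 2.10 × 10³⁷ J/m³.
Convert the energy scale: 40 keV⁴ = 4.00 × 10⁻²³ GeV⁴.
Result: 4.00 × 10⁻²³ × 2.10 × 10³⁷ = 8.39 × 10¹⁴ J/m³.

8.39 × 10¹⁴ J/m³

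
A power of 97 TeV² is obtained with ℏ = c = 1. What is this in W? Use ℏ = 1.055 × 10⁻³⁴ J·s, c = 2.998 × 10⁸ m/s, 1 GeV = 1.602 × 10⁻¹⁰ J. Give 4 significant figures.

Power is [E]/[T] = [E]²/ℏ.
1 GeV² → 1/ℏ × (1 GeV in J)² = 2.433 × 10¹⁴ W.
Convert the energy scale: 97 TeV² = 9.70 × 10⁷ GeV².
Result: 9.70 × 10⁷ × 2.433 × 10¹⁴ = 2.360 × 10²² W.

2.360 × 10²² W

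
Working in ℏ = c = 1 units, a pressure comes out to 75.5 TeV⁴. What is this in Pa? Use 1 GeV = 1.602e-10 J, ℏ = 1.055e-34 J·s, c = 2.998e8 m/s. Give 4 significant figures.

1.572e51 Pa

Pressure is [E]/[L]³ = [E]⁴/(ℏc)³.
1 GeV⁴ → 1/(ℏc)³ × (1 GeV in J)⁴ = 2.082e37 Pa.
Convert the energy scale: 75.5 TeV⁴ = 7.55e13 GeV⁴.
Result: 7.55e13 × 2.082e37 = 1.572e51 Pa.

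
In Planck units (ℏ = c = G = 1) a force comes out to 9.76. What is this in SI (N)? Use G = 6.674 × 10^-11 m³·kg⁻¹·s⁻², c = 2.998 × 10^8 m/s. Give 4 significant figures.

One Planck force: F_P = c⁴/G = 1.210 × 10^44 N.
9.76 × 1.210 × 10^44 N = 1.181 × 10^45 N

1.181 × 10^45 N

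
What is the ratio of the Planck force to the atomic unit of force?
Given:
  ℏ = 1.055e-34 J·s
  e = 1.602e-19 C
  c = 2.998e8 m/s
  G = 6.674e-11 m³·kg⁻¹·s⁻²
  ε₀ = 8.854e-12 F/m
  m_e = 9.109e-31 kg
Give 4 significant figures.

1.473e51

Planck force: F_P = c⁴/G = 1.210e44 N
atomic unit of force: F_au = E_h/a₀ = m_e²e⁶/((4πε₀)³ℏ⁴) = 8.220e-8 N
ratio = 1.210e44 / 8.220e-8 = 1.473e51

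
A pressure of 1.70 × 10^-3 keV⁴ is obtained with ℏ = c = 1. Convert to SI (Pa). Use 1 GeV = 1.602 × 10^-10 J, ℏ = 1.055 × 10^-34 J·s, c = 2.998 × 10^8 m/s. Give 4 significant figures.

3.539 × 10^10 Pa

Pressure is [E]/[L]³ = [E]⁴/(ℏc)³.
1 GeV⁴ → 1/(ℏc)³ × (1 GeV in J)⁴ = 2.082 × 10^37 Pa.
Convert the energy scale: 1.70 × 10^-3 keV⁴ = 1.70 × 10^-27 GeV⁴.
Result: 1.70 × 10^-27 × 2.082 × 10^37 = 3.539 × 10^10 Pa.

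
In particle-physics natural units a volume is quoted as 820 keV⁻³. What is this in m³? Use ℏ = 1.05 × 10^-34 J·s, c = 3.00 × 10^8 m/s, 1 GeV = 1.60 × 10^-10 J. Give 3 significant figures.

Volume is [L]³ = [E]⁻³·(ℏc)³.
1 GeV⁻³ → (ℏc)³ × (1 GeV in J)⁻³ = 7.63 × 10^-48 m³.
Convert the energy scale: 820 keV⁻³ = 8.20 × 10^20 GeV⁻³.
Result: 8.20 × 10^20 × 7.63 × 10^-48 = 6.26 × 10^-27 m³.

6.26 × 10^-27 m³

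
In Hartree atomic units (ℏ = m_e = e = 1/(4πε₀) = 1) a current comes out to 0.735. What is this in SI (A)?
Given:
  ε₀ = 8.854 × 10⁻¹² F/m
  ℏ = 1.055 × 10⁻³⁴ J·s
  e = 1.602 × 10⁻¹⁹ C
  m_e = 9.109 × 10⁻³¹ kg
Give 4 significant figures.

4.860 × 10⁻³ A

One atomic unit of electric current: I_au = e E_h/ℏ = m_e e⁵/((4πε₀)²ℏ³) = 6.612 × 10⁻³ A.
0.735 × 6.612 × 10⁻³ A = 4.860 × 10⁻³ A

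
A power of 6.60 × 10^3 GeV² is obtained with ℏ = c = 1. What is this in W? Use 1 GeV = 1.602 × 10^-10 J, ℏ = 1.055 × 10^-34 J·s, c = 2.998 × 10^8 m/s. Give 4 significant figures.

1.606 × 10^18 W

Power is [E]/[T] = [E]²/ℏ.
1 GeV² → 1/ℏ × (1 GeV in J)² = 2.433 × 10^14 W.
Result: 6.60 × 10^3 × 2.433 × 10^14 = 1.606 × 10^18 W.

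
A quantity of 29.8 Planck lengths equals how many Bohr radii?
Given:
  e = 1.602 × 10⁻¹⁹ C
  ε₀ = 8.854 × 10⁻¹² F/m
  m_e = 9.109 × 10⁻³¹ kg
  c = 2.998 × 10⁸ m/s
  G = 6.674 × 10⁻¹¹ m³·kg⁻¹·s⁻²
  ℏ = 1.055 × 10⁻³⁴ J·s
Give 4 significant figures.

Planck length: ℓ_P = √(ℏG/c³) = 1.616 × 10⁻³⁵ m
Bohr radius: a₀ = 4πε₀ℏ²/(m_e e²) = 5.297 × 10⁻¹¹ m
29.8 × 1.616 × 10⁻³⁵ / 5.297 × 10⁻¹¹ = 9.093 × 10⁻²⁴

9.093 × 10⁻²⁴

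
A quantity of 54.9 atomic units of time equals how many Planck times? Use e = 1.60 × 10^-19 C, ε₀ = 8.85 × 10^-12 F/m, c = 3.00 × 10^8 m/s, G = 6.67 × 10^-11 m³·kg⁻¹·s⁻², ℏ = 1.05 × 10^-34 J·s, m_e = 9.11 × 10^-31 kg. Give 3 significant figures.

atomic unit of time: τ_au = (4πε₀)²ℏ³/(m_e e⁴) = 2.40 × 10^-17 s
Planck time: t_P = √(ℏG/c⁵) = 5.37 × 10^-44 s
54.9 × 2.40 × 10^-17 / 5.37 × 10^-44 = 2.45 × 10^28

2.45 × 10^28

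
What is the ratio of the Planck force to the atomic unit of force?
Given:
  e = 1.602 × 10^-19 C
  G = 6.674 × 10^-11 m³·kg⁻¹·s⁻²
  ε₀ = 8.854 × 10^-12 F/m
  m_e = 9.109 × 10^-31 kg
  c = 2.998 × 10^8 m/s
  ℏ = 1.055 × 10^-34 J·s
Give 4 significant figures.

1.473 × 10^51

Planck force: F_P = c⁴/G = 1.210 × 10^44 N
atomic unit of force: F_au = E_h/a₀ = m_e²e⁶/((4πε₀)³ℏ⁴) = 8.220 × 10^-8 N
ratio = 1.210 × 10^44 / 8.220 × 10^-8 = 1.473 × 10^51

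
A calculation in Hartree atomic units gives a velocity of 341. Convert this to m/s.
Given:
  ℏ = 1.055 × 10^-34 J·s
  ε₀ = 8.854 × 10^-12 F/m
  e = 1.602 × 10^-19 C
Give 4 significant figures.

7.456 × 10^8 m/s

One atomic unit of velocity: v_au = e²/(4πε₀ℏ) = 2.186 × 10^6 m/s.
341 × 2.186 × 10^6 m/s = 7.456 × 10^8 m/s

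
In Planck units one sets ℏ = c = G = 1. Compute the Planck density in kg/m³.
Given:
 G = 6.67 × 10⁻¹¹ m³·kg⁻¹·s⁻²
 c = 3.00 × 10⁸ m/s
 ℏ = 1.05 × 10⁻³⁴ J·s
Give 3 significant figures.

5.20 × 10⁹⁶ kg/m³

ρ_P = c⁵/(ℏG²)
  = 2.43 × 10⁴² / 4.67 × 10⁻⁵⁵
  = 5.20 × 10⁹⁶ kg/m³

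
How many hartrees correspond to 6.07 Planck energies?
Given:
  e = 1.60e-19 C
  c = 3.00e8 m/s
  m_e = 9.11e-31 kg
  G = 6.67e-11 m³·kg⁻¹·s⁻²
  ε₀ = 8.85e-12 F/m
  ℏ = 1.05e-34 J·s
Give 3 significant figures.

Planck energy: E_P = √(ℏc⁵/G) = 1.96e9 J
hartree: E_h = m_e e⁴/(4πε₀ℏ)² = 4.38e-18 J
6.07 × 1.96e9 / 4.38e-18 = 2.71e27

2.71e27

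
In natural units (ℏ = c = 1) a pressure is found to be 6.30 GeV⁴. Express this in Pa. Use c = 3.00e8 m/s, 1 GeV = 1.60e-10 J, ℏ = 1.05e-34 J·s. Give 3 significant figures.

Pressure is [E]/[L]³ = [E]⁴/(ℏc)³.
1 GeV⁴ → 1/(ℏc)³ × (1 GeV in J)⁴ = 2.10e37 Pa.
Result: 6.30 × 2.10e37 = 1.32e38 Pa.

1.32e38 Pa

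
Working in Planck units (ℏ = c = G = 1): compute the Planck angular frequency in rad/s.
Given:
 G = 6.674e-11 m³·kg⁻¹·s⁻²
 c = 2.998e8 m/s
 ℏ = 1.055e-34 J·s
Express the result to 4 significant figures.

The unique combination of the constants set to 1 with dimensions of angular frequency is ω_P = √(c⁵/(ℏG)).
  = √(3.440e86)
  = 1.855e43 rad/s

1.855e43 rad/s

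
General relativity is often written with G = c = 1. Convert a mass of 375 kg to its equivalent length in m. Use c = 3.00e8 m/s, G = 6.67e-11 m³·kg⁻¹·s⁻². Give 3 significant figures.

In G = c = 1 units mass has dimensions of length; the conversion factor is G/c².
375 kg × (G/c²) = 2.78e-25 m

2.78e-25 m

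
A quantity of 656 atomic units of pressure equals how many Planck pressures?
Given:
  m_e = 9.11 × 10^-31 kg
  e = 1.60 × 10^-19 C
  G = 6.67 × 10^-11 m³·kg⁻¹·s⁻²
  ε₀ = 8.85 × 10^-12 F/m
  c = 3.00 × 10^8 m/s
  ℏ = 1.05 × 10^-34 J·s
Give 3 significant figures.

atomic unit of pressure: P_au = E_h/a₀³ = m_e⁴e¹⁰/((4πε₀)⁵ℏ⁸) = 3.01 × 10^13 Pa
Planck pressure: p_P = c⁷/(ℏG²) = 4.68 × 10^113 Pa
656 × 3.01 × 10^13 / 4.68 × 10^113 = 4.22 × 10^-98

4.22 × 10^-98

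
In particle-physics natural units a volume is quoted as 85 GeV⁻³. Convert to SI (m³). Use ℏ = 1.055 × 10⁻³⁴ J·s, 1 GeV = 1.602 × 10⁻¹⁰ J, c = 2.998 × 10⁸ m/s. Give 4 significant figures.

6.542 × 10⁻⁴⁶ m³

Volume is [L]³ = [E]⁻³·(ℏc)³.
1 GeV⁻³ → (ℏc)³ × (1 GeV in J)⁻³ = 7.696 × 10⁻⁴⁸ m³.
Result: 85 × 7.696 × 10⁻⁴⁸ = 6.542 × 10⁻⁴⁶ m³.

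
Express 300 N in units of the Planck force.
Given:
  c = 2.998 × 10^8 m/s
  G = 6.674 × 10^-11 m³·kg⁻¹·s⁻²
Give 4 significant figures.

2.478 × 10^-42

Planck force: F_P = c⁴/G = 1.210 × 10^44 N.
300 / 1.210 × 10^44 = 2.478 × 10^-42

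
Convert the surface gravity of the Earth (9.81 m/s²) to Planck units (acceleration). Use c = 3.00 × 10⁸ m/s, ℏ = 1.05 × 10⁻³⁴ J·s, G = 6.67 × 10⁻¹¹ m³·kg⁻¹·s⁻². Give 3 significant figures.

Planck acceleration: a_P = √(c⁷/(ℏG)) = 5.59 × 10⁵¹ m/s².
9.81 / 5.59 × 10⁵¹ = 1.76 × 10⁻⁵¹

1.76 × 10⁻⁵¹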